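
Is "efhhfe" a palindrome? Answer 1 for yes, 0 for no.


Input: efhhfe
Reversed: efhhfe
  Compare pos 0 ('e') with pos 5 ('e'): match
  Compare pos 1 ('f') with pos 4 ('f'): match
  Compare pos 2 ('h') with pos 3 ('h'): match
Result: palindrome

1


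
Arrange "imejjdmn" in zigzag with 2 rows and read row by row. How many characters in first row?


Zigzag "imejjdmn" into 2 rows:
Placing characters:
  'i' => row 0
  'm' => row 1
  'e' => row 0
  'j' => row 1
  'j' => row 0
  'd' => row 1
  'm' => row 0
  'n' => row 1
Rows:
  Row 0: "iejm"
  Row 1: "mjdn"
First row length: 4

4


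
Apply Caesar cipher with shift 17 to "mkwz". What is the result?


Caesar cipher: shift "mkwz" by 17
  'm' (pos 12) + 17 = pos 3 = 'd'
  'k' (pos 10) + 17 = pos 1 = 'b'
  'w' (pos 22) + 17 = pos 13 = 'n'
  'z' (pos 25) + 17 = pos 16 = 'q'
Result: dbnq

dbnq


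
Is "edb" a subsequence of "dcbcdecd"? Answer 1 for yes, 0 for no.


Check if "edb" is a subsequence of "dcbcdecd"
Greedy scan:
  Position 0 ('d'): no match needed
  Position 1 ('c'): no match needed
  Position 2 ('b'): no match needed
  Position 3 ('c'): no match needed
  Position 4 ('d'): no match needed
  Position 5 ('e'): matches sub[0] = 'e'
  Position 6 ('c'): no match needed
  Position 7 ('d'): matches sub[1] = 'd'
Only matched 2/3 characters => not a subsequence

0


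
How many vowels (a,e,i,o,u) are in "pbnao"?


Input: pbnao
Checking each character:
  'p' at position 0: consonant
  'b' at position 1: consonant
  'n' at position 2: consonant
  'a' at position 3: vowel (running total: 1)
  'o' at position 4: vowel (running total: 2)
Total vowels: 2

2


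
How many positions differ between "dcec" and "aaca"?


Comparing "dcec" and "aaca" position by position:
  Position 0: 'd' vs 'a' => DIFFER
  Position 1: 'c' vs 'a' => DIFFER
  Position 2: 'e' vs 'c' => DIFFER
  Position 3: 'c' vs 'a' => DIFFER
Positions that differ: 4

4


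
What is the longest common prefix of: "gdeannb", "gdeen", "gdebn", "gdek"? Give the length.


Words: gdeannb, gdeen, gdebn, gdek
  Position 0: all 'g' => match
  Position 1: all 'd' => match
  Position 2: all 'e' => match
  Position 3: ('a', 'e', 'b', 'k') => mismatch, stop
LCP = "gde" (length 3)

3


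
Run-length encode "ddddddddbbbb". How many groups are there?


Input: ddddddddbbbb
Scanning for consecutive runs:
  Group 1: 'd' x 8 (positions 0-7)
  Group 2: 'b' x 4 (positions 8-11)
Total groups: 2

2


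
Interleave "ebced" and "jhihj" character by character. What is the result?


Interleaving "ebced" and "jhihj":
  Position 0: 'e' from first, 'j' from second => "ej"
  Position 1: 'b' from first, 'h' from second => "bh"
  Position 2: 'c' from first, 'i' from second => "ci"
  Position 3: 'e' from first, 'h' from second => "eh"
  Position 4: 'd' from first, 'j' from second => "dj"
Result: ejbhciehdj

ejbhciehdj


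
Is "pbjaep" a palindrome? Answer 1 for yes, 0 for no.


Input: pbjaep
Reversed: peajbp
  Compare pos 0 ('p') with pos 5 ('p'): match
  Compare pos 1 ('b') with pos 4 ('e'): MISMATCH
  Compare pos 2 ('j') with pos 3 ('a'): MISMATCH
Result: not a palindrome

0


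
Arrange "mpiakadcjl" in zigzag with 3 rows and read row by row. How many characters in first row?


Zigzag "mpiakadcjl" into 3 rows:
Placing characters:
  'm' => row 0
  'p' => row 1
  'i' => row 2
  'a' => row 1
  'k' => row 0
  'a' => row 1
  'd' => row 2
  'c' => row 1
  'j' => row 0
  'l' => row 1
Rows:
  Row 0: "mkj"
  Row 1: "paacl"
  Row 2: "id"
First row length: 3

3


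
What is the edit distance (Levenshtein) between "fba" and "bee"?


Computing edit distance: "fba" -> "bee"
DP table:
           b    e    e
      0    1    2    3
  f   1    1    2    3
  b   2    1    2    3
  a   3    2    2    3
Edit distance = dp[3][3] = 3

3


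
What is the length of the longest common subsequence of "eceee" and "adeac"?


LCS of "eceee" and "adeac"
DP table:
           a    d    e    a    c
      0    0    0    0    0    0
  e   0    0    0    1    1    1
  c   0    0    0    1    1    2
  e   0    0    0    1    1    2
  e   0    0    0    1    1    2
  e   0    0    0    1    1    2
LCS length = dp[5][5] = 2

2


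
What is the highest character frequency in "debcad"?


Input: debcad
Character counts:
  'a': 1
  'b': 1
  'c': 1
  'd': 2
  'e': 1
Maximum frequency: 2

2


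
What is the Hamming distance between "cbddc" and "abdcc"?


Comparing "cbddc" and "abdcc" position by position:
  Position 0: 'c' vs 'a' => differ
  Position 1: 'b' vs 'b' => same
  Position 2: 'd' vs 'd' => same
  Position 3: 'd' vs 'c' => differ
  Position 4: 'c' vs 'c' => same
Total differences (Hamming distance): 2

2


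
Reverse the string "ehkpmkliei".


Input: ehkpmkliei
Reading characters right to left:
  Position 9: 'i'
  Position 8: 'e'
  Position 7: 'i'
  Position 6: 'l'
  Position 5: 'k'
  Position 4: 'm'
  Position 3: 'p'
  Position 2: 'k'
  Position 1: 'h'
  Position 0: 'e'
Reversed: ieilkmpkhe

ieilkmpkhe


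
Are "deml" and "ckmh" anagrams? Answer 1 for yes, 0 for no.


Strings: "deml", "ckmh"
Sorted first:  delm
Sorted second: chkm
Differ at position 0: 'd' vs 'c' => not anagrams

0


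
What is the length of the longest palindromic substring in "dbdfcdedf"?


Input: "dbdfcdedf"
Checking substrings for palindromes:
  [0:3] "dbd" (len 3) => palindrome
  [5:8] "ded" (len 3) => palindrome
Longest palindromic substring: "dbd" with length 3

3


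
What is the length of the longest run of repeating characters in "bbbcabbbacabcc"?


Input: "bbbcabbbacabcc"
Scanning for longest run:
  Position 1 ('b'): continues run of 'b', length=2
  Position 2 ('b'): continues run of 'b', length=3
  Position 3 ('c'): new char, reset run to 1
  Position 4 ('a'): new char, reset run to 1
  Position 5 ('b'): new char, reset run to 1
  Position 6 ('b'): continues run of 'b', length=2
  Position 7 ('b'): continues run of 'b', length=3
  Position 8 ('a'): new char, reset run to 1
  Position 9 ('c'): new char, reset run to 1
  Position 10 ('a'): new char, reset run to 1
  Position 11 ('b'): new char, reset run to 1
  Position 12 ('c'): new char, reset run to 1
  Position 13 ('c'): continues run of 'c', length=2
Longest run: 'b' with length 3

3


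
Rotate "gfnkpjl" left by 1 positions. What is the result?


Input: "gfnkpjl", rotate left by 1
First 1 characters: "g"
Remaining characters: "fnkpjl"
Concatenate remaining + first: "fnkpjl" + "g" = "fnkpjlg"

fnkpjlg


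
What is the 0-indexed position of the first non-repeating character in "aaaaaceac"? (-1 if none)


Input: aaaaaceac
Character frequencies:
  'a': 6
  'c': 2
  'e': 1
Scanning left to right for freq == 1:
  Position 0 ('a'): freq=6, skip
  Position 1 ('a'): freq=6, skip
  Position 2 ('a'): freq=6, skip
  Position 3 ('a'): freq=6, skip
  Position 4 ('a'): freq=6, skip
  Position 5 ('c'): freq=2, skip
  Position 6 ('e'): unique! => answer = 6

6


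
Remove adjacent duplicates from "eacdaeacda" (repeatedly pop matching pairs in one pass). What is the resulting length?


Input: eacdaeacda
Stack-based adjacent duplicate removal:
  Read 'e': push. Stack: e
  Read 'a': push. Stack: ea
  Read 'c': push. Stack: eac
  Read 'd': push. Stack: eacd
  Read 'a': push. Stack: eacda
  Read 'e': push. Stack: eacdae
  Read 'a': push. Stack: eacdaea
  Read 'c': push. Stack: eacdaeac
  Read 'd': push. Stack: eacdaeacd
  Read 'a': push. Stack: eacdaeacda
Final stack: "eacdaeacda" (length 10)

10


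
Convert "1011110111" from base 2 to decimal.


Input: "1011110111" in base 2
Positional expansion:
  Digit '1' (value 1) x 2^9 = 512
  Digit '0' (value 0) x 2^8 = 0
  Digit '1' (value 1) x 2^7 = 128
  Digit '1' (value 1) x 2^6 = 64
  Digit '1' (value 1) x 2^5 = 32
  Digit '1' (value 1) x 2^4 = 16
  Digit '0' (value 0) x 2^3 = 0
  Digit '1' (value 1) x 2^2 = 4
  Digit '1' (value 1) x 2^1 = 2
  Digit '1' (value 1) x 2^0 = 1
Sum = 759

759


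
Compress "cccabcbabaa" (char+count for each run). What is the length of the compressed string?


Input: cccabcbabaa
Runs:
  'c' x 3 => "c3"
  'a' x 1 => "a1"
  'b' x 1 => "b1"
  'c' x 1 => "c1"
  'b' x 1 => "b1"
  'a' x 1 => "a1"
  'b' x 1 => "b1"
  'a' x 2 => "a2"
Compressed: "c3a1b1c1b1a1b1a2"
Compressed length: 16

16


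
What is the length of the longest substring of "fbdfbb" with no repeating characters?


Input: "fbdfbb"
Sliding window (track last position of each char):
  Position 0 ('f'): window [0,0] length 1 -- new best
  Position 1 ('b'): window [0,1] length 2 -- new best
  Position 2 ('d'): window [0,2] length 3 -- new best
  Position 3 ('f'): repeat (last at 0), move window start to 1
  Position 3 ('f'): window [1,3] length 3
  Position 4 ('b'): repeat (last at 1), move window start to 2
  Position 4 ('b'): window [2,4] length 3
  Position 5 ('b'): repeat (last at 4), move window start to 5
  Position 5 ('b'): window [5,5] length 1
Longest substring with no repeats: "fbd" with length 3

3


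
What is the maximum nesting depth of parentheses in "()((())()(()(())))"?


Input: "()((())()(()(())))"
Tracking depth:
  Position 0 '(': depth becomes 1
  Position 1 ')': depth becomes 0
  Position 2 '(': depth becomes 1
  Position 3 '(': depth becomes 2
  Position 4 '(': depth becomes 3
  Position 5 ')': depth becomes 2
  Position 6 ')': depth becomes 1
  Position 7 '(': depth becomes 2
  Position 8 ')': depth becomes 1
  Position 9 '(': depth becomes 2
  Position 10 '(': depth becomes 3
  Position 11 ')': depth becomes 2
  Position 12 '(': depth becomes 3
  Position 13 '(': depth becomes 4
  Position 14 ')': depth becomes 3
  Position 15 ')': depth becomes 2
  Position 16 ')': depth becomes 1
  Position 17 ')': depth becomes 0
Maximum depth reached: 4

4


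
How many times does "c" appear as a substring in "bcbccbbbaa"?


Searching for "c" in "bcbccbbbaa"
Scanning each position:
  Position 0: "b" => no
  Position 1: "c" => MATCH
  Position 2: "b" => no
  Position 3: "c" => MATCH
  Position 4: "c" => MATCH
  Position 5: "b" => no
  Position 6: "b" => no
  Position 7: "b" => no
  Position 8: "a" => no
  Position 9: "a" => no
Total occurrences: 3

3


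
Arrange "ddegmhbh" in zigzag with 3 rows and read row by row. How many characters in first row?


Zigzag "ddegmhbh" into 3 rows:
Placing characters:
  'd' => row 0
  'd' => row 1
  'e' => row 2
  'g' => row 1
  'm' => row 0
  'h' => row 1
  'b' => row 2
  'h' => row 1
Rows:
  Row 0: "dm"
  Row 1: "dghh"
  Row 2: "eb"
First row length: 2

2


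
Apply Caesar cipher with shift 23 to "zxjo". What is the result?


Caesar cipher: shift "zxjo" by 23
  'z' (pos 25) + 23 = pos 22 = 'w'
  'x' (pos 23) + 23 = pos 20 = 'u'
  'j' (pos 9) + 23 = pos 6 = 'g'
  'o' (pos 14) + 23 = pos 11 = 'l'
Result: wugl

wugl


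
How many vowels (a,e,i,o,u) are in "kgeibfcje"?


Input: kgeibfcje
Checking each character:
  'k' at position 0: consonant
  'g' at position 1: consonant
  'e' at position 2: vowel (running total: 1)
  'i' at position 3: vowel (running total: 2)
  'b' at position 4: consonant
  'f' at position 5: consonant
  'c' at position 6: consonant
  'j' at position 7: consonant
  'e' at position 8: vowel (running total: 3)
Total vowels: 3

3


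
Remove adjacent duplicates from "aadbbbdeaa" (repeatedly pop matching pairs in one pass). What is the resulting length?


Input: aadbbbdeaa
Stack-based adjacent duplicate removal:
  Read 'a': push. Stack: a
  Read 'a': matches stack top 'a' => pop. Stack: (empty)
  Read 'd': push. Stack: d
  Read 'b': push. Stack: db
  Read 'b': matches stack top 'b' => pop. Stack: d
  Read 'b': push. Stack: db
  Read 'd': push. Stack: dbd
  Read 'e': push. Stack: dbde
  Read 'a': push. Stack: dbdea
  Read 'a': matches stack top 'a' => pop. Stack: dbde
Final stack: "dbde" (length 4)

4


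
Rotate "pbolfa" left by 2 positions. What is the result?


Input: "pbolfa", rotate left by 2
First 2 characters: "pb"
Remaining characters: "olfa"
Concatenate remaining + first: "olfa" + "pb" = "olfapb"

olfapb


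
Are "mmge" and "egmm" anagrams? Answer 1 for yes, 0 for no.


Strings: "mmge", "egmm"
Sorted first:  egmm
Sorted second: egmm
Sorted forms match => anagrams

1


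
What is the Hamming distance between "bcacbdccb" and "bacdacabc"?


Comparing "bcacbdccb" and "bacdacabc" position by position:
  Position 0: 'b' vs 'b' => same
  Position 1: 'c' vs 'a' => differ
  Position 2: 'a' vs 'c' => differ
  Position 3: 'c' vs 'd' => differ
  Position 4: 'b' vs 'a' => differ
  Position 5: 'd' vs 'c' => differ
  Position 6: 'c' vs 'a' => differ
  Position 7: 'c' vs 'b' => differ
  Position 8: 'b' vs 'c' => differ
Total differences (Hamming distance): 8

8


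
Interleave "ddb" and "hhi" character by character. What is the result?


Interleaving "ddb" and "hhi":
  Position 0: 'd' from first, 'h' from second => "dh"
  Position 1: 'd' from first, 'h' from second => "dh"
  Position 2: 'b' from first, 'i' from second => "bi"
Result: dhdhbi

dhdhbi


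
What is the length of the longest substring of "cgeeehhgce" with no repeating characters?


Input: "cgeeehhgce"
Sliding window (track last position of each char):
  Position 0 ('c'): window [0,0] length 1 -- new best
  Position 1 ('g'): window [0,1] length 2 -- new best
  Position 2 ('e'): window [0,2] length 3 -- new best
  Position 3 ('e'): repeat (last at 2), move window start to 3
  Position 3 ('e'): window [3,3] length 1
  Position 4 ('e'): repeat (last at 3), move window start to 4
  Position 4 ('e'): window [4,4] length 1
  Position 5 ('h'): window [4,5] length 2
  Position 6 ('h'): repeat (last at 5), move window start to 6
  Position 6 ('h'): window [6,6] length 1
  Position 7 ('g'): window [6,7] length 2
  Position 8 ('c'): window [6,8] length 3
  Position 9 ('e'): window [6,9] length 4 -- new best
Longest substring with no repeats: "hgce" with length 4

4


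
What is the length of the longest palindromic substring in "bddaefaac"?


Input: "bddaefaac"
Checking substrings for palindromes:
  [1:3] "dd" (len 2) => palindrome
  [6:8] "aa" (len 2) => palindrome
Longest palindromic substring: "dd" with length 2

2


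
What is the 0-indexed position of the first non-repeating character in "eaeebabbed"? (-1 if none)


Input: eaeebabbed
Character frequencies:
  'a': 2
  'b': 3
  'd': 1
  'e': 4
Scanning left to right for freq == 1:
  Position 0 ('e'): freq=4, skip
  Position 1 ('a'): freq=2, skip
  Position 2 ('e'): freq=4, skip
  Position 3 ('e'): freq=4, skip
  Position 4 ('b'): freq=3, skip
  Position 5 ('a'): freq=2, skip
  Position 6 ('b'): freq=3, skip
  Position 7 ('b'): freq=3, skip
  Position 8 ('e'): freq=4, skip
  Position 9 ('d'): unique! => answer = 9

9


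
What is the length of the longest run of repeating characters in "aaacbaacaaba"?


Input: "aaacbaacaaba"
Scanning for longest run:
  Position 1 ('a'): continues run of 'a', length=2
  Position 2 ('a'): continues run of 'a', length=3
  Position 3 ('c'): new char, reset run to 1
  Position 4 ('b'): new char, reset run to 1
  Position 5 ('a'): new char, reset run to 1
  Position 6 ('a'): continues run of 'a', length=2
  Position 7 ('c'): new char, reset run to 1
  Position 8 ('a'): new char, reset run to 1
  Position 9 ('a'): continues run of 'a', length=2
  Position 10 ('b'): new char, reset run to 1
  Position 11 ('a'): new char, reset run to 1
Longest run: 'a' with length 3

3


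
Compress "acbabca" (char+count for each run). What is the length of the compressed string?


Input: acbabca
Runs:
  'a' x 1 => "a1"
  'c' x 1 => "c1"
  'b' x 1 => "b1"
  'a' x 1 => "a1"
  'b' x 1 => "b1"
  'c' x 1 => "c1"
  'a' x 1 => "a1"
Compressed: "a1c1b1a1b1c1a1"
Compressed length: 14

14


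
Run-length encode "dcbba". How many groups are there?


Input: dcbba
Scanning for consecutive runs:
  Group 1: 'd' x 1 (positions 0-0)
  Group 2: 'c' x 1 (positions 1-1)
  Group 3: 'b' x 2 (positions 2-3)
  Group 4: 'a' x 1 (positions 4-4)
Total groups: 4

4


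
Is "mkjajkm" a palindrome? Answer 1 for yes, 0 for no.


Input: mkjajkm
Reversed: mkjajkm
  Compare pos 0 ('m') with pos 6 ('m'): match
  Compare pos 1 ('k') with pos 5 ('k'): match
  Compare pos 2 ('j') with pos 4 ('j'): match
Result: palindrome

1


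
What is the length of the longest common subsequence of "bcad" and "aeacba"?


LCS of "bcad" and "aeacba"
DP table:
           a    e    a    c    b    a
      0    0    0    0    0    0    0
  b   0    0    0    0    0    1    1
  c   0    0    0    0    1    1    1
  a   0    1    1    1    1    1    2
  d   0    1    1    1    1    1    2
LCS length = dp[4][6] = 2

2


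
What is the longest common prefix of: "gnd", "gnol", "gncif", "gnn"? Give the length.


Words: gnd, gnol, gncif, gnn
  Position 0: all 'g' => match
  Position 1: all 'n' => match
  Position 2: ('d', 'o', 'c', 'n') => mismatch, stop
LCP = "gn" (length 2)

2


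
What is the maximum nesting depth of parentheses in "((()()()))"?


Input: "((()()()))"
Tracking depth:
  Position 0 '(': depth becomes 1
  Position 1 '(': depth becomes 2
  Position 2 '(': depth becomes 3
  Position 3 ')': depth becomes 2
  Position 4 '(': depth becomes 3
  Position 5 ')': depth becomes 2
  Position 6 '(': depth becomes 3
  Position 7 ')': depth becomes 2
  Position 8 ')': depth becomes 1
  Position 9 ')': depth becomes 0
Maximum depth reached: 3

3


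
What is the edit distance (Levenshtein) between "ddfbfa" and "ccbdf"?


Computing edit distance: "ddfbfa" -> "ccbdf"
DP table:
           c    c    b    d    f
      0    1    2    3    4    5
  d   1    1    2    3    3    4
  d   2    2    2    3    3    4
  f   3    3    3    3    4    3
  b   4    4    4    3    4    4
  f   5    5    5    4    4    4
  a   6    6    6    5    5    5
Edit distance = dp[6][5] = 5

5


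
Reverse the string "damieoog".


Input: damieoog
Reading characters right to left:
  Position 7: 'g'
  Position 6: 'o'
  Position 5: 'o'
  Position 4: 'e'
  Position 3: 'i'
  Position 2: 'm'
  Position 1: 'a'
  Position 0: 'd'
Reversed: gooeimad

gooeimad


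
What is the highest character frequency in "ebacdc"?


Input: ebacdc
Character counts:
  'a': 1
  'b': 1
  'c': 2
  'd': 1
  'e': 1
Maximum frequency: 2

2


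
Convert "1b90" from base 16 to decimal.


Input: "1b90" in base 16
Positional expansion:
  Digit '1' (value 1) x 16^3 = 4096
  Digit 'b' (value 11) x 16^2 = 2816
  Digit '9' (value 9) x 16^1 = 144
  Digit '0' (value 0) x 16^0 = 0
Sum = 7056

7056


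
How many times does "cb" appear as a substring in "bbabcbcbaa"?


Searching for "cb" in "bbabcbcbaa"
Scanning each position:
  Position 0: "bb" => no
  Position 1: "ba" => no
  Position 2: "ab" => no
  Position 3: "bc" => no
  Position 4: "cb" => MATCH
  Position 5: "bc" => no
  Position 6: "cb" => MATCH
  Position 7: "ba" => no
  Position 8: "aa" => no
Total occurrences: 2

2


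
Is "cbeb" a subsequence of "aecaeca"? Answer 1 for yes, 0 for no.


Check if "cbeb" is a subsequence of "aecaeca"
Greedy scan:
  Position 0 ('a'): no match needed
  Position 1 ('e'): no match needed
  Position 2 ('c'): matches sub[0] = 'c'
  Position 3 ('a'): no match needed
  Position 4 ('e'): no match needed
  Position 5 ('c'): no match needed
  Position 6 ('a'): no match needed
Only matched 1/4 characters => not a subsequence

0


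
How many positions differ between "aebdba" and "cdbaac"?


Comparing "aebdba" and "cdbaac" position by position:
  Position 0: 'a' vs 'c' => DIFFER
  Position 1: 'e' vs 'd' => DIFFER
  Position 2: 'b' vs 'b' => same
  Position 3: 'd' vs 'a' => DIFFER
  Position 4: 'b' vs 'a' => DIFFER
  Position 5: 'a' vs 'c' => DIFFER
Positions that differ: 5

5


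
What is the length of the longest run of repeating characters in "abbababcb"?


Input: "abbababcb"
Scanning for longest run:
  Position 1 ('b'): new char, reset run to 1
  Position 2 ('b'): continues run of 'b', length=2
  Position 3 ('a'): new char, reset run to 1
  Position 4 ('b'): new char, reset run to 1
  Position 5 ('a'): new char, reset run to 1
  Position 6 ('b'): new char, reset run to 1
  Position 7 ('c'): new char, reset run to 1
  Position 8 ('b'): new char, reset run to 1
Longest run: 'b' with length 2

2


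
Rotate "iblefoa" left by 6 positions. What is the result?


Input: "iblefoa", rotate left by 6
First 6 characters: "iblefo"
Remaining characters: "a"
Concatenate remaining + first: "a" + "iblefo" = "aiblefo"

aiblefo


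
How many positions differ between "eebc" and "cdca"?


Comparing "eebc" and "cdca" position by position:
  Position 0: 'e' vs 'c' => DIFFER
  Position 1: 'e' vs 'd' => DIFFER
  Position 2: 'b' vs 'c' => DIFFER
  Position 3: 'c' vs 'a' => DIFFER
Positions that differ: 4

4


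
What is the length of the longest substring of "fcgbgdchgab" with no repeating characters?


Input: "fcgbgdchgab"
Sliding window (track last position of each char):
  Position 0 ('f'): window [0,0] length 1 -- new best
  Position 1 ('c'): window [0,1] length 2 -- new best
  Position 2 ('g'): window [0,2] length 3 -- new best
  Position 3 ('b'): window [0,3] length 4 -- new best
  Position 4 ('g'): repeat (last at 2), move window start to 3
  Position 4 ('g'): window [3,4] length 2
  Position 5 ('d'): window [3,5] length 3
  Position 6 ('c'): window [3,6] length 4
  Position 7 ('h'): window [3,7] length 5 -- new best
  Position 8 ('g'): repeat (last at 4), move window start to 5
  Position 8 ('g'): window [5,8] length 4
  Position 9 ('a'): window [5,9] length 5
  Position 10 ('b'): window [5,10] length 6 -- new best
Longest substring with no repeats: "dchgab" with length 6

6


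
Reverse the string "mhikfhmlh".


Input: mhikfhmlh
Reading characters right to left:
  Position 8: 'h'
  Position 7: 'l'
  Position 6: 'm'
  Position 5: 'h'
  Position 4: 'f'
  Position 3: 'k'
  Position 2: 'i'
  Position 1: 'h'
  Position 0: 'm'
Reversed: hlmhfkihm

hlmhfkihm


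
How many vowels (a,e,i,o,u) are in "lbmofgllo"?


Input: lbmofgllo
Checking each character:
  'l' at position 0: consonant
  'b' at position 1: consonant
  'm' at position 2: consonant
  'o' at position 3: vowel (running total: 1)
  'f' at position 4: consonant
  'g' at position 5: consonant
  'l' at position 6: consonant
  'l' at position 7: consonant
  'o' at position 8: vowel (running total: 2)
Total vowels: 2

2


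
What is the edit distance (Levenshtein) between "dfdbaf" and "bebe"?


Computing edit distance: "dfdbaf" -> "bebe"
DP table:
           b    e    b    e
      0    1    2    3    4
  d   1    1    2    3    4
  f   2    2    2    3    4
  d   3    3    3    3    4
  b   4    3    4    3    4
  a   5    4    4    4    4
  f   6    5    5    5    5
Edit distance = dp[6][4] = 5

5


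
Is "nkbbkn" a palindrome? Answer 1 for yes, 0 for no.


Input: nkbbkn
Reversed: nkbbkn
  Compare pos 0 ('n') with pos 5 ('n'): match
  Compare pos 1 ('k') with pos 4 ('k'): match
  Compare pos 2 ('b') with pos 3 ('b'): match
Result: palindrome

1


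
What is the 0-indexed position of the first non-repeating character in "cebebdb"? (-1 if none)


Input: cebebdb
Character frequencies:
  'b': 3
  'c': 1
  'd': 1
  'e': 2
Scanning left to right for freq == 1:
  Position 0 ('c'): unique! => answer = 0

0


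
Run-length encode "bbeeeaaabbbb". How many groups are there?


Input: bbeeeaaabbbb
Scanning for consecutive runs:
  Group 1: 'b' x 2 (positions 0-1)
  Group 2: 'e' x 3 (positions 2-4)
  Group 3: 'a' x 3 (positions 5-7)
  Group 4: 'b' x 4 (positions 8-11)
Total groups: 4

4


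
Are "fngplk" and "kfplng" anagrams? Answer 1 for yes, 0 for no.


Strings: "fngplk", "kfplng"
Sorted first:  fgklnp
Sorted second: fgklnp
Sorted forms match => anagrams

1


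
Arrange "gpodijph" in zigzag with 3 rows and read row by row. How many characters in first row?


Zigzag "gpodijph" into 3 rows:
Placing characters:
  'g' => row 0
  'p' => row 1
  'o' => row 2
  'd' => row 1
  'i' => row 0
  'j' => row 1
  'p' => row 2
  'h' => row 1
Rows:
  Row 0: "gi"
  Row 1: "pdjh"
  Row 2: "op"
First row length: 2

2


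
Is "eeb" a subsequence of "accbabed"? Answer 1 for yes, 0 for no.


Check if "eeb" is a subsequence of "accbabed"
Greedy scan:
  Position 0 ('a'): no match needed
  Position 1 ('c'): no match needed
  Position 2 ('c'): no match needed
  Position 3 ('b'): no match needed
  Position 4 ('a'): no match needed
  Position 5 ('b'): no match needed
  Position 6 ('e'): matches sub[0] = 'e'
  Position 7 ('d'): no match needed
Only matched 1/3 characters => not a subsequence

0


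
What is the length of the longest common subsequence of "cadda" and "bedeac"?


LCS of "cadda" and "bedeac"
DP table:
           b    e    d    e    a    c
      0    0    0    0    0    0    0
  c   0    0    0    0    0    0    1
  a   0    0    0    0    0    1    1
  d   0    0    0    1    1    1    1
  d   0    0    0    1    1    1    1
  a   0    0    0    1    1    2    2
LCS length = dp[5][6] = 2

2


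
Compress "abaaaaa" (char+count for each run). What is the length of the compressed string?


Input: abaaaaa
Runs:
  'a' x 1 => "a1"
  'b' x 1 => "b1"
  'a' x 5 => "a5"
Compressed: "a1b1a5"
Compressed length: 6

6


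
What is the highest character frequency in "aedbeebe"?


Input: aedbeebe
Character counts:
  'a': 1
  'b': 2
  'd': 1
  'e': 4
Maximum frequency: 4

4


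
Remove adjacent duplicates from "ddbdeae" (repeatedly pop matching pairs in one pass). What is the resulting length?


Input: ddbdeae
Stack-based adjacent duplicate removal:
  Read 'd': push. Stack: d
  Read 'd': matches stack top 'd' => pop. Stack: (empty)
  Read 'b': push. Stack: b
  Read 'd': push. Stack: bd
  Read 'e': push. Stack: bde
  Read 'a': push. Stack: bdea
  Read 'e': push. Stack: bdeae
Final stack: "bdeae" (length 5)

5


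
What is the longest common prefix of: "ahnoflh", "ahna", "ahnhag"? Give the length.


Words: ahnoflh, ahna, ahnhag
  Position 0: all 'a' => match
  Position 1: all 'h' => match
  Position 2: all 'n' => match
  Position 3: ('o', 'a', 'h') => mismatch, stop
LCP = "ahn" (length 3)

3


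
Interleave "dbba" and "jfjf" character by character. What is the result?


Interleaving "dbba" and "jfjf":
  Position 0: 'd' from first, 'j' from second => "dj"
  Position 1: 'b' from first, 'f' from second => "bf"
  Position 2: 'b' from first, 'j' from second => "bj"
  Position 3: 'a' from first, 'f' from second => "af"
Result: djbfbjaf

djbfbjaf


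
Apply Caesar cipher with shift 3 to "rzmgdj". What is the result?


Caesar cipher: shift "rzmgdj" by 3
  'r' (pos 17) + 3 = pos 20 = 'u'
  'z' (pos 25) + 3 = pos 2 = 'c'
  'm' (pos 12) + 3 = pos 15 = 'p'
  'g' (pos 6) + 3 = pos 9 = 'j'
  'd' (pos 3) + 3 = pos 6 = 'g'
  'j' (pos 9) + 3 = pos 12 = 'm'
Result: ucpjgm

ucpjgm


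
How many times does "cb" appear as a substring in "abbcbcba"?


Searching for "cb" in "abbcbcba"
Scanning each position:
  Position 0: "ab" => no
  Position 1: "bb" => no
  Position 2: "bc" => no
  Position 3: "cb" => MATCH
  Position 4: "bc" => no
  Position 5: "cb" => MATCH
  Position 6: "ba" => no
Total occurrences: 2

2


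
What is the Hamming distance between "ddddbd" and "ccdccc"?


Comparing "ddddbd" and "ccdccc" position by position:
  Position 0: 'd' vs 'c' => differ
  Position 1: 'd' vs 'c' => differ
  Position 2: 'd' vs 'd' => same
  Position 3: 'd' vs 'c' => differ
  Position 4: 'b' vs 'c' => differ
  Position 5: 'd' vs 'c' => differ
Total differences (Hamming distance): 5

5


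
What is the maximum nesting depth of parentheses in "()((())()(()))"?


Input: "()((())()(()))"
Tracking depth:
  Position 0 '(': depth becomes 1
  Position 1 ')': depth becomes 0
  Position 2 '(': depth becomes 1
  Position 3 '(': depth becomes 2
  Position 4 '(': depth becomes 3
  Position 5 ')': depth becomes 2
  Position 6 ')': depth becomes 1
  Position 7 '(': depth becomes 2
  Position 8 ')': depth becomes 1
  Position 9 '(': depth becomes 2
  Position 10 '(': depth becomes 3
  Position 11 ')': depth becomes 2
  Position 12 ')': depth becomes 1
  Position 13 ')': depth becomes 0
Maximum depth reached: 3

3


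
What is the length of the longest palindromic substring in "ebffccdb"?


Input: "ebffccdb"
Checking substrings for palindromes:
  [2:4] "ff" (len 2) => palindrome
  [4:6] "cc" (len 2) => palindrome
Longest palindromic substring: "ff" with length 2

2


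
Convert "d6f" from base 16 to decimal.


Input: "d6f" in base 16
Positional expansion:
  Digit 'd' (value 13) x 16^2 = 3328
  Digit '6' (value 6) x 16^1 = 96
  Digit 'f' (value 15) x 16^0 = 15
Sum = 3439

3439


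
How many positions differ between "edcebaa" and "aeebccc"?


Comparing "edcebaa" and "aeebccc" position by position:
  Position 0: 'e' vs 'a' => DIFFER
  Position 1: 'd' vs 'e' => DIFFER
  Position 2: 'c' vs 'e' => DIFFER
  Position 3: 'e' vs 'b' => DIFFER
  Position 4: 'b' vs 'c' => DIFFER
  Position 5: 'a' vs 'c' => DIFFER
  Position 6: 'a' vs 'c' => DIFFER
Positions that differ: 7

7


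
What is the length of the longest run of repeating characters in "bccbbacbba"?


Input: "bccbbacbba"
Scanning for longest run:
  Position 1 ('c'): new char, reset run to 1
  Position 2 ('c'): continues run of 'c', length=2
  Position 3 ('b'): new char, reset run to 1
  Position 4 ('b'): continues run of 'b', length=2
  Position 5 ('a'): new char, reset run to 1
  Position 6 ('c'): new char, reset run to 1
  Position 7 ('b'): new char, reset run to 1
  Position 8 ('b'): continues run of 'b', length=2
  Position 9 ('a'): new char, reset run to 1
Longest run: 'c' with length 2

2


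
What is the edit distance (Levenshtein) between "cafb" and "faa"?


Computing edit distance: "cafb" -> "faa"
DP table:
           f    a    a
      0    1    2    3
  c   1    1    2    3
  a   2    2    1    2
  f   3    2    2    2
  b   4    3    3    3
Edit distance = dp[4][3] = 3

3


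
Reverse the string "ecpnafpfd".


Input: ecpnafpfd
Reading characters right to left:
  Position 8: 'd'
  Position 7: 'f'
  Position 6: 'p'
  Position 5: 'f'
  Position 4: 'a'
  Position 3: 'n'
  Position 2: 'p'
  Position 1: 'c'
  Position 0: 'e'
Reversed: dfpfanpce

dfpfanpce


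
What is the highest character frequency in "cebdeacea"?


Input: cebdeacea
Character counts:
  'a': 2
  'b': 1
  'c': 2
  'd': 1
  'e': 3
Maximum frequency: 3

3


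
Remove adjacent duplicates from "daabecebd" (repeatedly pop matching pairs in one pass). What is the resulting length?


Input: daabecebd
Stack-based adjacent duplicate removal:
  Read 'd': push. Stack: d
  Read 'a': push. Stack: da
  Read 'a': matches stack top 'a' => pop. Stack: d
  Read 'b': push. Stack: db
  Read 'e': push. Stack: dbe
  Read 'c': push. Stack: dbec
  Read 'e': push. Stack: dbece
  Read 'b': push. Stack: dbeceb
  Read 'd': push. Stack: dbecebd
Final stack: "dbecebd" (length 7)

7


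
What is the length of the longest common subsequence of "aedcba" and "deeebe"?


LCS of "aedcba" and "deeebe"
DP table:
           d    e    e    e    b    e
      0    0    0    0    0    0    0
  a   0    0    0    0    0    0    0
  e   0    0    1    1    1    1    1
  d   0    1    1    1    1    1    1
  c   0    1    1    1    1    1    1
  b   0    1    1    1    1    2    2
  a   0    1    1    1    1    2    2
LCS length = dp[6][6] = 2

2


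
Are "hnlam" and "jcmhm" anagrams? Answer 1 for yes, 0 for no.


Strings: "hnlam", "jcmhm"
Sorted first:  ahlmn
Sorted second: chjmm
Differ at position 0: 'a' vs 'c' => not anagrams

0


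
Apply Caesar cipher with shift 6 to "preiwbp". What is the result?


Caesar cipher: shift "preiwbp" by 6
  'p' (pos 15) + 6 = pos 21 = 'v'
  'r' (pos 17) + 6 = pos 23 = 'x'
  'e' (pos 4) + 6 = pos 10 = 'k'
  'i' (pos 8) + 6 = pos 14 = 'o'
  'w' (pos 22) + 6 = pos 2 = 'c'
  'b' (pos 1) + 6 = pos 7 = 'h'
  'p' (pos 15) + 6 = pos 21 = 'v'
Result: vxkochv

vxkochv


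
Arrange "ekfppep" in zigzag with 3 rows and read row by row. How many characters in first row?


Zigzag "ekfppep" into 3 rows:
Placing characters:
  'e' => row 0
  'k' => row 1
  'f' => row 2
  'p' => row 1
  'p' => row 0
  'e' => row 1
  'p' => row 2
Rows:
  Row 0: "ep"
  Row 1: "kpe"
  Row 2: "fp"
First row length: 2

2


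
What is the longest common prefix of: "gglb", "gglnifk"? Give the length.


Words: gglb, gglnifk
  Position 0: all 'g' => match
  Position 1: all 'g' => match
  Position 2: all 'l' => match
  Position 3: ('b', 'n') => mismatch, stop
LCP = "ggl" (length 3)

3


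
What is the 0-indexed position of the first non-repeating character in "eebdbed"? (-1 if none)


Input: eebdbed
Character frequencies:
  'b': 2
  'd': 2
  'e': 3
Scanning left to right for freq == 1:
  Position 0 ('e'): freq=3, skip
  Position 1 ('e'): freq=3, skip
  Position 2 ('b'): freq=2, skip
  Position 3 ('d'): freq=2, skip
  Position 4 ('b'): freq=2, skip
  Position 5 ('e'): freq=3, skip
  Position 6 ('d'): freq=2, skip
  No unique character found => answer = -1

-1


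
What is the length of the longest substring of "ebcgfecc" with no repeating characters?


Input: "ebcgfecc"
Sliding window (track last position of each char):
  Position 0 ('e'): window [0,0] length 1 -- new best
  Position 1 ('b'): window [0,1] length 2 -- new best
  Position 2 ('c'): window [0,2] length 3 -- new best
  Position 3 ('g'): window [0,3] length 4 -- new best
  Position 4 ('f'): window [0,4] length 5 -- new best
  Position 5 ('e'): repeat (last at 0), move window start to 1
  Position 5 ('e'): window [1,5] length 5
  Position 6 ('c'): repeat (last at 2), move window start to 3
  Position 6 ('c'): window [3,6] length 4
  Position 7 ('c'): repeat (last at 6), move window start to 7
  Position 7 ('c'): window [7,7] length 1
Longest substring with no repeats: "ebcgf" with length 5

5


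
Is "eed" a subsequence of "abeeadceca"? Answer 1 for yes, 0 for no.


Check if "eed" is a subsequence of "abeeadceca"
Greedy scan:
  Position 0 ('a'): no match needed
  Position 1 ('b'): no match needed
  Position 2 ('e'): matches sub[0] = 'e'
  Position 3 ('e'): matches sub[1] = 'e'
  Position 4 ('a'): no match needed
  Position 5 ('d'): matches sub[2] = 'd'
  Position 6 ('c'): no match needed
  Position 7 ('e'): no match needed
  Position 8 ('c'): no match needed
  Position 9 ('a'): no match needed
All 3 characters matched => is a subsequence

1


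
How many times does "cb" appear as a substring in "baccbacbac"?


Searching for "cb" in "baccbacbac"
Scanning each position:
  Position 0: "ba" => no
  Position 1: "ac" => no
  Position 2: "cc" => no
  Position 3: "cb" => MATCH
  Position 4: "ba" => no
  Position 5: "ac" => no
  Position 6: "cb" => MATCH
  Position 7: "ba" => no
  Position 8: "ac" => no
Total occurrences: 2

2


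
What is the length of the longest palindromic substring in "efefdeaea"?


Input: "efefdeaea"
Checking substrings for palindromes:
  [0:3] "efe" (len 3) => palindrome
  [1:4] "fef" (len 3) => palindrome
  [5:8] "eae" (len 3) => palindrome
  [6:9] "aea" (len 3) => palindrome
Longest palindromic substring: "efe" with length 3

3


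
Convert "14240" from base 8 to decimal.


Input: "14240" in base 8
Positional expansion:
  Digit '1' (value 1) x 8^4 = 4096
  Digit '4' (value 4) x 8^3 = 2048
  Digit '2' (value 2) x 8^2 = 128
  Digit '4' (value 4) x 8^1 = 32
  Digit '0' (value 0) x 8^0 = 0
Sum = 6304

6304


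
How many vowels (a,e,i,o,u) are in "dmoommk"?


Input: dmoommk
Checking each character:
  'd' at position 0: consonant
  'm' at position 1: consonant
  'o' at position 2: vowel (running total: 1)
  'o' at position 3: vowel (running total: 2)
  'm' at position 4: consonant
  'm' at position 5: consonant
  'k' at position 6: consonant
Total vowels: 2

2


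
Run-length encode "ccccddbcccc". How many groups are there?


Input: ccccddbcccc
Scanning for consecutive runs:
  Group 1: 'c' x 4 (positions 0-3)
  Group 2: 'd' x 2 (positions 4-5)
  Group 3: 'b' x 1 (positions 6-6)
  Group 4: 'c' x 4 (positions 7-10)
Total groups: 4

4


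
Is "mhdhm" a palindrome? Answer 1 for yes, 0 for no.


Input: mhdhm
Reversed: mhdhm
  Compare pos 0 ('m') with pos 4 ('m'): match
  Compare pos 1 ('h') with pos 3 ('h'): match
Result: palindrome

1


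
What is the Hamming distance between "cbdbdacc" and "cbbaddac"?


Comparing "cbdbdacc" and "cbbaddac" position by position:
  Position 0: 'c' vs 'c' => same
  Position 1: 'b' vs 'b' => same
  Position 2: 'd' vs 'b' => differ
  Position 3: 'b' vs 'a' => differ
  Position 4: 'd' vs 'd' => same
  Position 5: 'a' vs 'd' => differ
  Position 6: 'c' vs 'a' => differ
  Position 7: 'c' vs 'c' => same
Total differences (Hamming distance): 4

4


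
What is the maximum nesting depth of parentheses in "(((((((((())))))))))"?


Input: "(((((((((())))))))))"
Tracking depth:
  Position 0 '(': depth becomes 1
  Position 1 '(': depth becomes 2
  Position 2 '(': depth becomes 3
  Position 3 '(': depth becomes 4
  Position 4 '(': depth becomes 5
  Position 5 '(': depth becomes 6
  Position 6 '(': depth becomes 7
  Position 7 '(': depth becomes 8
  Position 8 '(': depth becomes 9
  Position 9 '(': depth becomes 10
  Position 10 ')': depth becomes 9
  Position 11 ')': depth becomes 8
  Position 12 ')': depth becomes 7
  Position 13 ')': depth becomes 6
  Position 14 ')': depth becomes 5
  Position 15 ')': depth becomes 4
  Position 16 ')': depth becomes 3
  Position 17 ')': depth becomes 2
  Position 18 ')': depth becomes 1
  Position 19 ')': depth becomes 0
Maximum depth reached: 10

10


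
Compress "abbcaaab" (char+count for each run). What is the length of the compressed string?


Input: abbcaaab
Runs:
  'a' x 1 => "a1"
  'b' x 2 => "b2"
  'c' x 1 => "c1"
  'a' x 3 => "a3"
  'b' x 1 => "b1"
Compressed: "a1b2c1a3b1"
Compressed length: 10

10


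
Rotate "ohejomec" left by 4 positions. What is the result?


Input: "ohejomec", rotate left by 4
First 4 characters: "ohej"
Remaining characters: "omec"
Concatenate remaining + first: "omec" + "ohej" = "omecohej"

omecohej


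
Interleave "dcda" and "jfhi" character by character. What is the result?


Interleaving "dcda" and "jfhi":
  Position 0: 'd' from first, 'j' from second => "dj"
  Position 1: 'c' from first, 'f' from second => "cf"
  Position 2: 'd' from first, 'h' from second => "dh"
  Position 3: 'a' from first, 'i' from second => "ai"
Result: djcfdhai

djcfdhai


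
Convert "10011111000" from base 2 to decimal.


Input: "10011111000" in base 2
Positional expansion:
  Digit '1' (value 1) x 2^10 = 1024
  Digit '0' (value 0) x 2^9 = 0
  Digit '0' (value 0) x 2^8 = 0
  Digit '1' (value 1) x 2^7 = 128
  Digit '1' (value 1) x 2^6 = 64
  Digit '1' (value 1) x 2^5 = 32
  Digit '1' (value 1) x 2^4 = 16
  Digit '1' (value 1) x 2^3 = 8
  Digit '0' (value 0) x 2^2 = 0
  Digit '0' (value 0) x 2^1 = 0
  Digit '0' (value 0) x 2^0 = 0
Sum = 1272

1272


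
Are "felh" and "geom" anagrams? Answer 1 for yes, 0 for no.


Strings: "felh", "geom"
Sorted first:  efhl
Sorted second: egmo
Differ at position 1: 'f' vs 'g' => not anagrams

0


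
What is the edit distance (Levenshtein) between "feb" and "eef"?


Computing edit distance: "feb" -> "eef"
DP table:
           e    e    f
      0    1    2    3
  f   1    1    2    2
  e   2    1    1    2
  b   3    2    2    2
Edit distance = dp[3][3] = 2

2


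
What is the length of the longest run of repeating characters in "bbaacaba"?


Input: "bbaacaba"
Scanning for longest run:
  Position 1 ('b'): continues run of 'b', length=2
  Position 2 ('a'): new char, reset run to 1
  Position 3 ('a'): continues run of 'a', length=2
  Position 4 ('c'): new char, reset run to 1
  Position 5 ('a'): new char, reset run to 1
  Position 6 ('b'): new char, reset run to 1
  Position 7 ('a'): new char, reset run to 1
Longest run: 'b' with length 2

2


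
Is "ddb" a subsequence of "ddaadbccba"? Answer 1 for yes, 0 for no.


Check if "ddb" is a subsequence of "ddaadbccba"
Greedy scan:
  Position 0 ('d'): matches sub[0] = 'd'
  Position 1 ('d'): matches sub[1] = 'd'
  Position 2 ('a'): no match needed
  Position 3 ('a'): no match needed
  Position 4 ('d'): no match needed
  Position 5 ('b'): matches sub[2] = 'b'
  Position 6 ('c'): no match needed
  Position 7 ('c'): no match needed
  Position 8 ('b'): no match needed
  Position 9 ('a'): no match needed
All 3 characters matched => is a subsequence

1
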